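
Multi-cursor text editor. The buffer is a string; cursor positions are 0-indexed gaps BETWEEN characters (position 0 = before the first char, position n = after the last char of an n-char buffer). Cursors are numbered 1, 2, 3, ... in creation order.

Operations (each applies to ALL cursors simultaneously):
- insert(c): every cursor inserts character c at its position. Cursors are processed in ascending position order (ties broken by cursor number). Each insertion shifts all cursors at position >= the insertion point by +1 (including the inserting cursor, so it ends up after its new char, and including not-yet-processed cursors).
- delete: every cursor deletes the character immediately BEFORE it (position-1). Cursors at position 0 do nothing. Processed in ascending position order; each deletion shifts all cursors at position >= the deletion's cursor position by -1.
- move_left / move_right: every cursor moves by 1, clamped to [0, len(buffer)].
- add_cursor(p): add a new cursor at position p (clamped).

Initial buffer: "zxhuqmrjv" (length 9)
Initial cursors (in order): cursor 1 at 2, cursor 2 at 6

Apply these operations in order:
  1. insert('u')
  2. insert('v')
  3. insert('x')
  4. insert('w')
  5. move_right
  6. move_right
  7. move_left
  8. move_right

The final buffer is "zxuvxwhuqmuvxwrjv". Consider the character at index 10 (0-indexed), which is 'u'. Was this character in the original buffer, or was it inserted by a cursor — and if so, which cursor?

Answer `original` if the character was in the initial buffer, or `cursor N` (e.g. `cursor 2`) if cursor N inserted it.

Answer: cursor 2

Derivation:
After op 1 (insert('u')): buffer="zxuhuqmurjv" (len 11), cursors c1@3 c2@8, authorship ..1....2...
After op 2 (insert('v')): buffer="zxuvhuqmuvrjv" (len 13), cursors c1@4 c2@10, authorship ..11....22...
After op 3 (insert('x')): buffer="zxuvxhuqmuvxrjv" (len 15), cursors c1@5 c2@12, authorship ..111....222...
After op 4 (insert('w')): buffer="zxuvxwhuqmuvxwrjv" (len 17), cursors c1@6 c2@14, authorship ..1111....2222...
After op 5 (move_right): buffer="zxuvxwhuqmuvxwrjv" (len 17), cursors c1@7 c2@15, authorship ..1111....2222...
After op 6 (move_right): buffer="zxuvxwhuqmuvxwrjv" (len 17), cursors c1@8 c2@16, authorship ..1111....2222...
After op 7 (move_left): buffer="zxuvxwhuqmuvxwrjv" (len 17), cursors c1@7 c2@15, authorship ..1111....2222...
After op 8 (move_right): buffer="zxuvxwhuqmuvxwrjv" (len 17), cursors c1@8 c2@16, authorship ..1111....2222...
Authorship (.=original, N=cursor N): . . 1 1 1 1 . . . . 2 2 2 2 . . .
Index 10: author = 2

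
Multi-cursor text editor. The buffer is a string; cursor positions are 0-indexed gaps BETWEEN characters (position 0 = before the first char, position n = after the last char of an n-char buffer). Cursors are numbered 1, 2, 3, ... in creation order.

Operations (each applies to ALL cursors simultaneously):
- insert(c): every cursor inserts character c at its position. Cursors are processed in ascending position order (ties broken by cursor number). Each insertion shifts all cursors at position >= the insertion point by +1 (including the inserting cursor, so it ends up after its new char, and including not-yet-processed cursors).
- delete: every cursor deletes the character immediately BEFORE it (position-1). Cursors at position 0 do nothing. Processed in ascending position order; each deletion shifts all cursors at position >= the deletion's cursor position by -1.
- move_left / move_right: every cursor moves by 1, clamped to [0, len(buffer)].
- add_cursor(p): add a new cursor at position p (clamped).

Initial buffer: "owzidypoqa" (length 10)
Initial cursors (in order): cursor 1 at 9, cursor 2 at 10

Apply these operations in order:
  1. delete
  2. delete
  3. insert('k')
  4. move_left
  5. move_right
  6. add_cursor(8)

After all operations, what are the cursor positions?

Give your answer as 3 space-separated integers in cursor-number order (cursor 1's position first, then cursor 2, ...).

After op 1 (delete): buffer="owzidypo" (len 8), cursors c1@8 c2@8, authorship ........
After op 2 (delete): buffer="owzidy" (len 6), cursors c1@6 c2@6, authorship ......
After op 3 (insert('k')): buffer="owzidykk" (len 8), cursors c1@8 c2@8, authorship ......12
After op 4 (move_left): buffer="owzidykk" (len 8), cursors c1@7 c2@7, authorship ......12
After op 5 (move_right): buffer="owzidykk" (len 8), cursors c1@8 c2@8, authorship ......12
After op 6 (add_cursor(8)): buffer="owzidykk" (len 8), cursors c1@8 c2@8 c3@8, authorship ......12

Answer: 8 8 8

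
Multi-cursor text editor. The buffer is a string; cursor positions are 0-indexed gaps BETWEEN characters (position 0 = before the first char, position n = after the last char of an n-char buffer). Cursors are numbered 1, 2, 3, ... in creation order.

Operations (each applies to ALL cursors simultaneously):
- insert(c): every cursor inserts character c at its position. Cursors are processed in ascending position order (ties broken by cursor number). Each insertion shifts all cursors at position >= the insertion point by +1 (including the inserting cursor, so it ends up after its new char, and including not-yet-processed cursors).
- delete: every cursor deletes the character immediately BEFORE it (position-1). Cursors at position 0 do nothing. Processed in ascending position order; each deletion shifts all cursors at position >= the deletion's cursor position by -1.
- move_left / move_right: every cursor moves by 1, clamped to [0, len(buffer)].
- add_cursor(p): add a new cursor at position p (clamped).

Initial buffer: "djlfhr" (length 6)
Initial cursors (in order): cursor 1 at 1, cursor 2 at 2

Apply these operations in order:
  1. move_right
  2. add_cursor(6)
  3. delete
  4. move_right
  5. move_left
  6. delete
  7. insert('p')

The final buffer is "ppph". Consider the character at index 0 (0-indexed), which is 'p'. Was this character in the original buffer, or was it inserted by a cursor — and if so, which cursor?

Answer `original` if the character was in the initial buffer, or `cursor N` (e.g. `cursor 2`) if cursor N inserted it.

After op 1 (move_right): buffer="djlfhr" (len 6), cursors c1@2 c2@3, authorship ......
After op 2 (add_cursor(6)): buffer="djlfhr" (len 6), cursors c1@2 c2@3 c3@6, authorship ......
After op 3 (delete): buffer="dfh" (len 3), cursors c1@1 c2@1 c3@3, authorship ...
After op 4 (move_right): buffer="dfh" (len 3), cursors c1@2 c2@2 c3@3, authorship ...
After op 5 (move_left): buffer="dfh" (len 3), cursors c1@1 c2@1 c3@2, authorship ...
After op 6 (delete): buffer="h" (len 1), cursors c1@0 c2@0 c3@0, authorship .
After op 7 (insert('p')): buffer="ppph" (len 4), cursors c1@3 c2@3 c3@3, authorship 123.
Authorship (.=original, N=cursor N): 1 2 3 .
Index 0: author = 1

Answer: cursor 1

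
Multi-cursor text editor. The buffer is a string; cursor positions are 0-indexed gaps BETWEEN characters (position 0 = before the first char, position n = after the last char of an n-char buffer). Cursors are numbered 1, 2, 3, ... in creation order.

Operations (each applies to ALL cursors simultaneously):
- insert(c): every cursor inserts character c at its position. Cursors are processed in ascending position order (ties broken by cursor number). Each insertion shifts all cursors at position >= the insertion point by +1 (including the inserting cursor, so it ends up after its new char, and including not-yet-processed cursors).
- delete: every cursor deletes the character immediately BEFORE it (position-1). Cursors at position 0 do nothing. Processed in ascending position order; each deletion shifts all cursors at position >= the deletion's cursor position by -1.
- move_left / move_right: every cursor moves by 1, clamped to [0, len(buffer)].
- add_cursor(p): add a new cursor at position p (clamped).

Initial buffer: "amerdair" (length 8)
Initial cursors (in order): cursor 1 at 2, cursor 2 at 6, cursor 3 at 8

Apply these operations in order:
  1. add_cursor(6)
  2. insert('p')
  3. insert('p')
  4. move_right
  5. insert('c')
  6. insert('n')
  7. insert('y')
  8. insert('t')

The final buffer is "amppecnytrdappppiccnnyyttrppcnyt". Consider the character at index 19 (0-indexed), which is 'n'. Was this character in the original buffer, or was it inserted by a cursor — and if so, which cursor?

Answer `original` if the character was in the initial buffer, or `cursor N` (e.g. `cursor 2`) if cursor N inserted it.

After op 1 (add_cursor(6)): buffer="amerdair" (len 8), cursors c1@2 c2@6 c4@6 c3@8, authorship ........
After op 2 (insert('p')): buffer="amperdappirp" (len 12), cursors c1@3 c2@9 c4@9 c3@12, authorship ..1....24..3
After op 3 (insert('p')): buffer="ampperdappppirpp" (len 16), cursors c1@4 c2@12 c4@12 c3@16, authorship ..11....2424..33
After op 4 (move_right): buffer="ampperdappppirpp" (len 16), cursors c1@5 c2@13 c4@13 c3@16, authorship ..11....2424..33
After op 5 (insert('c')): buffer="amppecrdappppiccrppc" (len 20), cursors c1@6 c2@16 c4@16 c3@20, authorship ..11.1...2424.24.333
After op 6 (insert('n')): buffer="amppecnrdappppiccnnrppcn" (len 24), cursors c1@7 c2@19 c4@19 c3@24, authorship ..11.11...2424.2424.3333
After op 7 (insert('y')): buffer="amppecnyrdappppiccnnyyrppcny" (len 28), cursors c1@8 c2@22 c4@22 c3@28, authorship ..11.111...2424.242424.33333
After op 8 (insert('t')): buffer="amppecnytrdappppiccnnyyttrppcnyt" (len 32), cursors c1@9 c2@25 c4@25 c3@32, authorship ..11.1111...2424.24242424.333333
Authorship (.=original, N=cursor N): . . 1 1 . 1 1 1 1 . . . 2 4 2 4 . 2 4 2 4 2 4 2 4 . 3 3 3 3 3 3
Index 19: author = 2

Answer: cursor 2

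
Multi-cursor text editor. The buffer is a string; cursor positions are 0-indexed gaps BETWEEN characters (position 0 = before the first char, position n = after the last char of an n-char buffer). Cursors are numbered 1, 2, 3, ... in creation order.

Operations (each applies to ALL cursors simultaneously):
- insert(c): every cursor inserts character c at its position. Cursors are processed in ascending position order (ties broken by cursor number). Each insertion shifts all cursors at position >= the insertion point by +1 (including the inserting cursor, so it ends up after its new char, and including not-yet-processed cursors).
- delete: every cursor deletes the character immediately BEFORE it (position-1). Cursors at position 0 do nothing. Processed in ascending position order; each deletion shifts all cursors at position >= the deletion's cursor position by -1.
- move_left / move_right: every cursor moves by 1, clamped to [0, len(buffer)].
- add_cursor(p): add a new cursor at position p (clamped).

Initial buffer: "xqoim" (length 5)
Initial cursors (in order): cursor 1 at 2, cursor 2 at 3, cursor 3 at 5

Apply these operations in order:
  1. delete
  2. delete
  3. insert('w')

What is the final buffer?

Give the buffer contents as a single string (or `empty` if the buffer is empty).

Answer: www

Derivation:
After op 1 (delete): buffer="xi" (len 2), cursors c1@1 c2@1 c3@2, authorship ..
After op 2 (delete): buffer="" (len 0), cursors c1@0 c2@0 c3@0, authorship 
After op 3 (insert('w')): buffer="www" (len 3), cursors c1@3 c2@3 c3@3, authorship 123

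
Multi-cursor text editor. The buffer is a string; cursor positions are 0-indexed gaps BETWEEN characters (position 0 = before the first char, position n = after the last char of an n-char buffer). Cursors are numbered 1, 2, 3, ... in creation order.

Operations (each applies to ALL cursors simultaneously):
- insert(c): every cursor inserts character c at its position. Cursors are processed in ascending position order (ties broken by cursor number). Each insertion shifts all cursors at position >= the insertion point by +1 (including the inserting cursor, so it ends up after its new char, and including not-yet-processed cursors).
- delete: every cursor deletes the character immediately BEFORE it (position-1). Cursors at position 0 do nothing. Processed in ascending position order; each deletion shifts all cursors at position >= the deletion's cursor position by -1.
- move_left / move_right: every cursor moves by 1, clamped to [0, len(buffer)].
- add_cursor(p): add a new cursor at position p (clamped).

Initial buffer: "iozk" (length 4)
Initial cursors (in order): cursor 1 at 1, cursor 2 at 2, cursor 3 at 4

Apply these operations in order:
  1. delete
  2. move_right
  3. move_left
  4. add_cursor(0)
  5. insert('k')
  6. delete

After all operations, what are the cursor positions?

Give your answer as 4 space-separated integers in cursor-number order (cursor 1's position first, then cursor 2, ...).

After op 1 (delete): buffer="z" (len 1), cursors c1@0 c2@0 c3@1, authorship .
After op 2 (move_right): buffer="z" (len 1), cursors c1@1 c2@1 c3@1, authorship .
After op 3 (move_left): buffer="z" (len 1), cursors c1@0 c2@0 c3@0, authorship .
After op 4 (add_cursor(0)): buffer="z" (len 1), cursors c1@0 c2@0 c3@0 c4@0, authorship .
After op 5 (insert('k')): buffer="kkkkz" (len 5), cursors c1@4 c2@4 c3@4 c4@4, authorship 1234.
After op 6 (delete): buffer="z" (len 1), cursors c1@0 c2@0 c3@0 c4@0, authorship .

Answer: 0 0 0 0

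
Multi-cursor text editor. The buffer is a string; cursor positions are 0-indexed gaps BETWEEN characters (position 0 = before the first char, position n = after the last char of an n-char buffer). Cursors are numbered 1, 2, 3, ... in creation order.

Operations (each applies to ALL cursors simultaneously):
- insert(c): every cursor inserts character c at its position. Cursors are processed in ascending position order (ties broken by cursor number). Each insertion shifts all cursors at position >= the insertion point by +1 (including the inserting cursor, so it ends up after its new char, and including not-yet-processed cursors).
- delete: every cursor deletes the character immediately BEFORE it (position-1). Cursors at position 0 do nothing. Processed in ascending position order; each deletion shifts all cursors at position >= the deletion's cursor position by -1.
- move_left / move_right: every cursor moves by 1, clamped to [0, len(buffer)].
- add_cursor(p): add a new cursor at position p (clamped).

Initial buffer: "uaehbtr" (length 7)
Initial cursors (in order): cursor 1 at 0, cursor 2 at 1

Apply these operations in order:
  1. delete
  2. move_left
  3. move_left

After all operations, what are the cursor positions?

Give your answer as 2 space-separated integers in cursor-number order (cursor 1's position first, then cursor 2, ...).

Answer: 0 0

Derivation:
After op 1 (delete): buffer="aehbtr" (len 6), cursors c1@0 c2@0, authorship ......
After op 2 (move_left): buffer="aehbtr" (len 6), cursors c1@0 c2@0, authorship ......
After op 3 (move_left): buffer="aehbtr" (len 6), cursors c1@0 c2@0, authorship ......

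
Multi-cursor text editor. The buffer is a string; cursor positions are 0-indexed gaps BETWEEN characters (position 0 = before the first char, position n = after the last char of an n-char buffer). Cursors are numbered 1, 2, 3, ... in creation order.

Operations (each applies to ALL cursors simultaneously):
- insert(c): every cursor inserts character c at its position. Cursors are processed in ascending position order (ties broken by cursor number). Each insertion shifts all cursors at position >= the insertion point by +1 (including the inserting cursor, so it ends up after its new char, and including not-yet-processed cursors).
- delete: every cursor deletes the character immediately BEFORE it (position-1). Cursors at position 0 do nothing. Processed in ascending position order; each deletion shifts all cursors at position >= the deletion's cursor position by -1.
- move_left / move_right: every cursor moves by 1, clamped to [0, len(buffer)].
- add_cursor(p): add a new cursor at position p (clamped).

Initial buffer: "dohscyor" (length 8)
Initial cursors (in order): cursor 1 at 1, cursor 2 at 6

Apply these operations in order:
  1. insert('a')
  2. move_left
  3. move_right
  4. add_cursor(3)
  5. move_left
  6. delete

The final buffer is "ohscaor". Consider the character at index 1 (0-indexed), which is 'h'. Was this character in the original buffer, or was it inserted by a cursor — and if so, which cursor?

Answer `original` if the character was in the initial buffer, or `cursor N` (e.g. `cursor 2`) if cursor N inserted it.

After op 1 (insert('a')): buffer="daohscyaor" (len 10), cursors c1@2 c2@8, authorship .1.....2..
After op 2 (move_left): buffer="daohscyaor" (len 10), cursors c1@1 c2@7, authorship .1.....2..
After op 3 (move_right): buffer="daohscyaor" (len 10), cursors c1@2 c2@8, authorship .1.....2..
After op 4 (add_cursor(3)): buffer="daohscyaor" (len 10), cursors c1@2 c3@3 c2@8, authorship .1.....2..
After op 5 (move_left): buffer="daohscyaor" (len 10), cursors c1@1 c3@2 c2@7, authorship .1.....2..
After op 6 (delete): buffer="ohscaor" (len 7), cursors c1@0 c3@0 c2@4, authorship ....2..
Authorship (.=original, N=cursor N): . . . . 2 . .
Index 1: author = original

Answer: original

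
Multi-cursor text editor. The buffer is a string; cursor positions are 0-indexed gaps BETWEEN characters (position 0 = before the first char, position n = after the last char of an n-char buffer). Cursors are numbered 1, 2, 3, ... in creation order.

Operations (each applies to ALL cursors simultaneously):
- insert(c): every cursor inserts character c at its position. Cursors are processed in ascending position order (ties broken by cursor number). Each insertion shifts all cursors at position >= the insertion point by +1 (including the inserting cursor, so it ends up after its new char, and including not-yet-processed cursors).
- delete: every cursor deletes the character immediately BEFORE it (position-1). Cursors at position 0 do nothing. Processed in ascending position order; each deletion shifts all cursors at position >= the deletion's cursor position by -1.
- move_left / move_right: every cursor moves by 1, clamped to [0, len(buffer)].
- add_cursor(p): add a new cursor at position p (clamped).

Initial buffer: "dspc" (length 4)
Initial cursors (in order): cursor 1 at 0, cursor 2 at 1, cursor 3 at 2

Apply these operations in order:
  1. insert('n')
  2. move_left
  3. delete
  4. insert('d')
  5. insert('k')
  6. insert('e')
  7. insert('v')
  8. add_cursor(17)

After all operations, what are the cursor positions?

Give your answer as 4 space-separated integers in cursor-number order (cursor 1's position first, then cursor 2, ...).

Answer: 4 9 14 17

Derivation:
After op 1 (insert('n')): buffer="ndnsnpc" (len 7), cursors c1@1 c2@3 c3@5, authorship 1.2.3..
After op 2 (move_left): buffer="ndnsnpc" (len 7), cursors c1@0 c2@2 c3@4, authorship 1.2.3..
After op 3 (delete): buffer="nnnpc" (len 5), cursors c1@0 c2@1 c3@2, authorship 123..
After op 4 (insert('d')): buffer="dndndnpc" (len 8), cursors c1@1 c2@3 c3@5, authorship 112233..
After op 5 (insert('k')): buffer="dkndkndknpc" (len 11), cursors c1@2 c2@5 c3@8, authorship 111222333..
After op 6 (insert('e')): buffer="dkendkendkenpc" (len 14), cursors c1@3 c2@7 c3@11, authorship 111122223333..
After op 7 (insert('v')): buffer="dkevndkevndkevnpc" (len 17), cursors c1@4 c2@9 c3@14, authorship 111112222233333..
After op 8 (add_cursor(17)): buffer="dkevndkevndkevnpc" (len 17), cursors c1@4 c2@9 c3@14 c4@17, authorship 111112222233333..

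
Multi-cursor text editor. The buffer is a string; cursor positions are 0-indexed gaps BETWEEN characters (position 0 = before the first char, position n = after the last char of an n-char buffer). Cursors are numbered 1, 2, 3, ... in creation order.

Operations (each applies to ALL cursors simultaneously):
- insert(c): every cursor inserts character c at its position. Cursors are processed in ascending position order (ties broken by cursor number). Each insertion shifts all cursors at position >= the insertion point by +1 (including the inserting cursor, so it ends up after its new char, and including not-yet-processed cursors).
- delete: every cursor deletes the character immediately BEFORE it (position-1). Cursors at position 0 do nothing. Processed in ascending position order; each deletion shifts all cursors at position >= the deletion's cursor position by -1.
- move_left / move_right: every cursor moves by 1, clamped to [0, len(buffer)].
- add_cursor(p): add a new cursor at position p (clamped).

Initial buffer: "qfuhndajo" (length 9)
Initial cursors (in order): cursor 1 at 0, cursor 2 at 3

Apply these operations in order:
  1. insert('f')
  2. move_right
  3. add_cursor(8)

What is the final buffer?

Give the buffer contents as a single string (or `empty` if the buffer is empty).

After op 1 (insert('f')): buffer="fqfufhndajo" (len 11), cursors c1@1 c2@5, authorship 1...2......
After op 2 (move_right): buffer="fqfufhndajo" (len 11), cursors c1@2 c2@6, authorship 1...2......
After op 3 (add_cursor(8)): buffer="fqfufhndajo" (len 11), cursors c1@2 c2@6 c3@8, authorship 1...2......

Answer: fqfufhndajo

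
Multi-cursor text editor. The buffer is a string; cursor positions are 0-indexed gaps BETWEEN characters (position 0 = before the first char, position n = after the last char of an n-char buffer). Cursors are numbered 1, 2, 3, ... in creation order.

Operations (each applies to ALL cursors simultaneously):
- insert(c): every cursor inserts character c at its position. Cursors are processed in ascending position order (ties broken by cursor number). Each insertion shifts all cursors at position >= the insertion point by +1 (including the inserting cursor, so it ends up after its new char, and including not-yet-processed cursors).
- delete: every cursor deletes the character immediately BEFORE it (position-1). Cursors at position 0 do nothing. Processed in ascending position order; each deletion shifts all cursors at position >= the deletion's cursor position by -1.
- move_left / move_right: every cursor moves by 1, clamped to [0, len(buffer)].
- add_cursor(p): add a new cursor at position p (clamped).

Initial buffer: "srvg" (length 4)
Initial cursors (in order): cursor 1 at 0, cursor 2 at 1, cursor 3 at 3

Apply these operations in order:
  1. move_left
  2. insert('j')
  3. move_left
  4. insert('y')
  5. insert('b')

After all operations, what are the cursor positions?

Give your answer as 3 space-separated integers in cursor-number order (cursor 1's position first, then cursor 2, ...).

After op 1 (move_left): buffer="srvg" (len 4), cursors c1@0 c2@0 c3@2, authorship ....
After op 2 (insert('j')): buffer="jjsrjvg" (len 7), cursors c1@2 c2@2 c3@5, authorship 12..3..
After op 3 (move_left): buffer="jjsrjvg" (len 7), cursors c1@1 c2@1 c3@4, authorship 12..3..
After op 4 (insert('y')): buffer="jyyjsryjvg" (len 10), cursors c1@3 c2@3 c3@7, authorship 1122..33..
After op 5 (insert('b')): buffer="jyybbjsrybjvg" (len 13), cursors c1@5 c2@5 c3@10, authorship 112122..333..

Answer: 5 5 10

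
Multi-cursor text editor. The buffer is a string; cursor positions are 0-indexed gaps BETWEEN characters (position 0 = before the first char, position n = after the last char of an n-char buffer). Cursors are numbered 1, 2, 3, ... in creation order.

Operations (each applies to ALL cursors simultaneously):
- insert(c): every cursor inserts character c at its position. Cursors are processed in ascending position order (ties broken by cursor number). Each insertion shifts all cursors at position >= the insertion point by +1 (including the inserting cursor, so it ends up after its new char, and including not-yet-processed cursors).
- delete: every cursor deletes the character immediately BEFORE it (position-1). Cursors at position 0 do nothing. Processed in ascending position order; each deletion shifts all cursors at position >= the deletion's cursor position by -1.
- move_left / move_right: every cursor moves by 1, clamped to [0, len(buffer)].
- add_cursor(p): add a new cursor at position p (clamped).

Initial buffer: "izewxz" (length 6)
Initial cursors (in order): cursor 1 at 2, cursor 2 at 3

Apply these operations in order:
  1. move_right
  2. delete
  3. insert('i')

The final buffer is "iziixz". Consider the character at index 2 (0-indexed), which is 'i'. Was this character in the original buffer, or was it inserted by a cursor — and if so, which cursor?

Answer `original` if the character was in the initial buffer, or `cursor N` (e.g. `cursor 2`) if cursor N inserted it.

Answer: cursor 1

Derivation:
After op 1 (move_right): buffer="izewxz" (len 6), cursors c1@3 c2@4, authorship ......
After op 2 (delete): buffer="izxz" (len 4), cursors c1@2 c2@2, authorship ....
After op 3 (insert('i')): buffer="iziixz" (len 6), cursors c1@4 c2@4, authorship ..12..
Authorship (.=original, N=cursor N): . . 1 2 . .
Index 2: author = 1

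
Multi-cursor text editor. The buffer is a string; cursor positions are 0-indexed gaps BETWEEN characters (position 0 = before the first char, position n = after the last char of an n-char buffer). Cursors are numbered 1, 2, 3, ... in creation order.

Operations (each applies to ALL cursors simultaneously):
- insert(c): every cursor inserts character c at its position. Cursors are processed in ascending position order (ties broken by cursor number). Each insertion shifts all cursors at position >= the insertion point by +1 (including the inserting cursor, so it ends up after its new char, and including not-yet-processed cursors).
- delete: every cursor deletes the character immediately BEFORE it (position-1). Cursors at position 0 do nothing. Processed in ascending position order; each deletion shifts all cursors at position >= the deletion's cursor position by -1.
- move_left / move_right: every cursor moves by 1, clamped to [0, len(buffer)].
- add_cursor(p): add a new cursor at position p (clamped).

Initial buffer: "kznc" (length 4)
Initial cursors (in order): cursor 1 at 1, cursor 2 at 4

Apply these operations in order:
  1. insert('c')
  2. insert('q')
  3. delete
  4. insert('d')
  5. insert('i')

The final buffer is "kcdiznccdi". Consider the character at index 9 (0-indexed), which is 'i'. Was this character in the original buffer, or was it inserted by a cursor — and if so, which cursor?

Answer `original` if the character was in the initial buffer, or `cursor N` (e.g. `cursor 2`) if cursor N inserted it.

Answer: cursor 2

Derivation:
After op 1 (insert('c')): buffer="kczncc" (len 6), cursors c1@2 c2@6, authorship .1...2
After op 2 (insert('q')): buffer="kcqznccq" (len 8), cursors c1@3 c2@8, authorship .11...22
After op 3 (delete): buffer="kczncc" (len 6), cursors c1@2 c2@6, authorship .1...2
After op 4 (insert('d')): buffer="kcdznccd" (len 8), cursors c1@3 c2@8, authorship .11...22
After op 5 (insert('i')): buffer="kcdiznccdi" (len 10), cursors c1@4 c2@10, authorship .111...222
Authorship (.=original, N=cursor N): . 1 1 1 . . . 2 2 2
Index 9: author = 2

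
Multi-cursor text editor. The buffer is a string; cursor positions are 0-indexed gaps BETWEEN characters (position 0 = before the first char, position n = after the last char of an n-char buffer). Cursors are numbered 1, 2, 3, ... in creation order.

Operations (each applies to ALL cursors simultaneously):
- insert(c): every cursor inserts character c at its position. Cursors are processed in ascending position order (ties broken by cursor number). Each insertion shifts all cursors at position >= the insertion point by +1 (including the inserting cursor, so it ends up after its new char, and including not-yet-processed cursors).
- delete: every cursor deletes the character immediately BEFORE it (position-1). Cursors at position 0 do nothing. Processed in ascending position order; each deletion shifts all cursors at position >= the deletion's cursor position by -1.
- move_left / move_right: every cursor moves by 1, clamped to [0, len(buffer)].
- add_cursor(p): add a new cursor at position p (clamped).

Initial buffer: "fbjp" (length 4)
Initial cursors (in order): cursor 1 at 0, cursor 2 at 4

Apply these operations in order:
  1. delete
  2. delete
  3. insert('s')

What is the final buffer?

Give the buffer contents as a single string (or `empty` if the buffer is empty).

After op 1 (delete): buffer="fbj" (len 3), cursors c1@0 c2@3, authorship ...
After op 2 (delete): buffer="fb" (len 2), cursors c1@0 c2@2, authorship ..
After op 3 (insert('s')): buffer="sfbs" (len 4), cursors c1@1 c2@4, authorship 1..2

Answer: sfbs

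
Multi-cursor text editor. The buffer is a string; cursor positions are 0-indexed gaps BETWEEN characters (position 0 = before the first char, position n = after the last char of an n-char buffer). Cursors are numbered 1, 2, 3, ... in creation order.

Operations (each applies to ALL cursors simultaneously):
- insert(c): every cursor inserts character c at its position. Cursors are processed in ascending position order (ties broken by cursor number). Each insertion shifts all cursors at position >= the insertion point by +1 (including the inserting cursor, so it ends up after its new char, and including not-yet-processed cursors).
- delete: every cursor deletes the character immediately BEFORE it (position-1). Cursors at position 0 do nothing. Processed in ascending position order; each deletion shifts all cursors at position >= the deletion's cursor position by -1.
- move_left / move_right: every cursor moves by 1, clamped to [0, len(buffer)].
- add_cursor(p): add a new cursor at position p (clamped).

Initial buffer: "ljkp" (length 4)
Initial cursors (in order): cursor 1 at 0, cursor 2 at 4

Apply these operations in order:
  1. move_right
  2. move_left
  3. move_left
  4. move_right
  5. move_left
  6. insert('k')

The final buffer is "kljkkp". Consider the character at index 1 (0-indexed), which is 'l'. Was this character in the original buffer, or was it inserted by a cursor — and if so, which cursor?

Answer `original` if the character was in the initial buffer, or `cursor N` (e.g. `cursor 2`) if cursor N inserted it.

Answer: original

Derivation:
After op 1 (move_right): buffer="ljkp" (len 4), cursors c1@1 c2@4, authorship ....
After op 2 (move_left): buffer="ljkp" (len 4), cursors c1@0 c2@3, authorship ....
After op 3 (move_left): buffer="ljkp" (len 4), cursors c1@0 c2@2, authorship ....
After op 4 (move_right): buffer="ljkp" (len 4), cursors c1@1 c2@3, authorship ....
After op 5 (move_left): buffer="ljkp" (len 4), cursors c1@0 c2@2, authorship ....
After op 6 (insert('k')): buffer="kljkkp" (len 6), cursors c1@1 c2@4, authorship 1..2..
Authorship (.=original, N=cursor N): 1 . . 2 . .
Index 1: author = original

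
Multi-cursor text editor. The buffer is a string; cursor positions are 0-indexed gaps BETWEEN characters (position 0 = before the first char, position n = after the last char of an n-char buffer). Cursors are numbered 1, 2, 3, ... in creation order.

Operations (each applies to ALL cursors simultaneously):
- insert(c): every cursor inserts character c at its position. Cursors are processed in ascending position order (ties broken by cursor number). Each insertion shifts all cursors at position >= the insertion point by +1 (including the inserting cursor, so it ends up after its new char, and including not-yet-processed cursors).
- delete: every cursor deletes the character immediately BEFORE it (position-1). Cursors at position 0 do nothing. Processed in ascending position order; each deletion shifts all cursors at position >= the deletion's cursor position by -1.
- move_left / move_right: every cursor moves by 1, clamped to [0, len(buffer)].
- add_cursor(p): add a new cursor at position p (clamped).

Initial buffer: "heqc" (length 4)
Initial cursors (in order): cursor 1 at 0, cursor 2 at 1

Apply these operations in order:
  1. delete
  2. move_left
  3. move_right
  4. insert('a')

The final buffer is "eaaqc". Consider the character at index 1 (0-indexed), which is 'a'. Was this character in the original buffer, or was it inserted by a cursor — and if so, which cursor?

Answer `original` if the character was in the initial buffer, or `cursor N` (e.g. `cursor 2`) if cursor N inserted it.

Answer: cursor 1

Derivation:
After op 1 (delete): buffer="eqc" (len 3), cursors c1@0 c2@0, authorship ...
After op 2 (move_left): buffer="eqc" (len 3), cursors c1@0 c2@0, authorship ...
After op 3 (move_right): buffer="eqc" (len 3), cursors c1@1 c2@1, authorship ...
After op 4 (insert('a')): buffer="eaaqc" (len 5), cursors c1@3 c2@3, authorship .12..
Authorship (.=original, N=cursor N): . 1 2 . .
Index 1: author = 1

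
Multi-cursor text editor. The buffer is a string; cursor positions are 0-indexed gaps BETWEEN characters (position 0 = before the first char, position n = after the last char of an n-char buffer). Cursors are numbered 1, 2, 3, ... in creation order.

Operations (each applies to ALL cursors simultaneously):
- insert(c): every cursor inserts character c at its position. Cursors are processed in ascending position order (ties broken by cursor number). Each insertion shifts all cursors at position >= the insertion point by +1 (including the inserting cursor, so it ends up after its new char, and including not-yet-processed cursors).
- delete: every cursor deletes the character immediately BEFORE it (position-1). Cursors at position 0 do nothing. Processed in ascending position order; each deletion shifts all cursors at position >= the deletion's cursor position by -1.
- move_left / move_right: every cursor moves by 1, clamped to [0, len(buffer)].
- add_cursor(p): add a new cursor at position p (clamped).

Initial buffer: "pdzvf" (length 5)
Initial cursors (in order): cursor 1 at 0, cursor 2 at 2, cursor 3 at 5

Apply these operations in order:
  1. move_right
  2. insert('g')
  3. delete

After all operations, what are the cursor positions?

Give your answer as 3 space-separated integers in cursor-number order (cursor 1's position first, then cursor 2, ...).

Answer: 1 3 5

Derivation:
After op 1 (move_right): buffer="pdzvf" (len 5), cursors c1@1 c2@3 c3@5, authorship .....
After op 2 (insert('g')): buffer="pgdzgvfg" (len 8), cursors c1@2 c2@5 c3@8, authorship .1..2..3
After op 3 (delete): buffer="pdzvf" (len 5), cursors c1@1 c2@3 c3@5, authorship .....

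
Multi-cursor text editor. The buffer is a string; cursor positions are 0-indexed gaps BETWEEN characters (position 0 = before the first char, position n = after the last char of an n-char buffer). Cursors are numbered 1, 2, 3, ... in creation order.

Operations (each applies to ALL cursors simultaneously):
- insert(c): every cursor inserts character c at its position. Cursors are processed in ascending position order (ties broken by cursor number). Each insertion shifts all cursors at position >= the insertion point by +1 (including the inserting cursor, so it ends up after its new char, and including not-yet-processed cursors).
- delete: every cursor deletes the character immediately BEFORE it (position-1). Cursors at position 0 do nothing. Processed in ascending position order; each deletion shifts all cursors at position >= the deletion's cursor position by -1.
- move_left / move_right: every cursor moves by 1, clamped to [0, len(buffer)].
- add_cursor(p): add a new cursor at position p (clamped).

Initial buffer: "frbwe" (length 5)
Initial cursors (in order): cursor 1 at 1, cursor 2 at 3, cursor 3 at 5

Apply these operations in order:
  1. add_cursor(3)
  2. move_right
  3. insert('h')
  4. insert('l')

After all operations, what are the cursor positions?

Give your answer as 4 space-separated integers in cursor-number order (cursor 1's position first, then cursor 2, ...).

After op 1 (add_cursor(3)): buffer="frbwe" (len 5), cursors c1@1 c2@3 c4@3 c3@5, authorship .....
After op 2 (move_right): buffer="frbwe" (len 5), cursors c1@2 c2@4 c4@4 c3@5, authorship .....
After op 3 (insert('h')): buffer="frhbwhheh" (len 9), cursors c1@3 c2@7 c4@7 c3@9, authorship ..1..24.3
After op 4 (insert('l')): buffer="frhlbwhhllehl" (len 13), cursors c1@4 c2@10 c4@10 c3@13, authorship ..11..2424.33

Answer: 4 10 13 10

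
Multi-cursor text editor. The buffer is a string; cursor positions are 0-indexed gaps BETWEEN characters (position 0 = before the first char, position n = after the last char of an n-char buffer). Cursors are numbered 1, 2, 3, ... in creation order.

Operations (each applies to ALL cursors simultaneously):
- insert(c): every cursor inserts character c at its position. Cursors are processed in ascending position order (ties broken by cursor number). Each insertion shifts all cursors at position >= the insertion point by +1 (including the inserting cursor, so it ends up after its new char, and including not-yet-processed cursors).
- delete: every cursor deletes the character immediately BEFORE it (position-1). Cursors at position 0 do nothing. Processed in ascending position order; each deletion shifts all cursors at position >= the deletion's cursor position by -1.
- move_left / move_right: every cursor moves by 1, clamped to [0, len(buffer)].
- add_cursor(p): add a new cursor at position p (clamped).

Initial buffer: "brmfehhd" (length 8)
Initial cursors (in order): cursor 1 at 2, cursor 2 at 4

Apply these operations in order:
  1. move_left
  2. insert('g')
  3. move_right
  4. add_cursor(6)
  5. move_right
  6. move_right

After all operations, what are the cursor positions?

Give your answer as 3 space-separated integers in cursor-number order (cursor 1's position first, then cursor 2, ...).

After op 1 (move_left): buffer="brmfehhd" (len 8), cursors c1@1 c2@3, authorship ........
After op 2 (insert('g')): buffer="bgrmgfehhd" (len 10), cursors c1@2 c2@5, authorship .1..2.....
After op 3 (move_right): buffer="bgrmgfehhd" (len 10), cursors c1@3 c2@6, authorship .1..2.....
After op 4 (add_cursor(6)): buffer="bgrmgfehhd" (len 10), cursors c1@3 c2@6 c3@6, authorship .1..2.....
After op 5 (move_right): buffer="bgrmgfehhd" (len 10), cursors c1@4 c2@7 c3@7, authorship .1..2.....
After op 6 (move_right): buffer="bgrmgfehhd" (len 10), cursors c1@5 c2@8 c3@8, authorship .1..2.....

Answer: 5 8 8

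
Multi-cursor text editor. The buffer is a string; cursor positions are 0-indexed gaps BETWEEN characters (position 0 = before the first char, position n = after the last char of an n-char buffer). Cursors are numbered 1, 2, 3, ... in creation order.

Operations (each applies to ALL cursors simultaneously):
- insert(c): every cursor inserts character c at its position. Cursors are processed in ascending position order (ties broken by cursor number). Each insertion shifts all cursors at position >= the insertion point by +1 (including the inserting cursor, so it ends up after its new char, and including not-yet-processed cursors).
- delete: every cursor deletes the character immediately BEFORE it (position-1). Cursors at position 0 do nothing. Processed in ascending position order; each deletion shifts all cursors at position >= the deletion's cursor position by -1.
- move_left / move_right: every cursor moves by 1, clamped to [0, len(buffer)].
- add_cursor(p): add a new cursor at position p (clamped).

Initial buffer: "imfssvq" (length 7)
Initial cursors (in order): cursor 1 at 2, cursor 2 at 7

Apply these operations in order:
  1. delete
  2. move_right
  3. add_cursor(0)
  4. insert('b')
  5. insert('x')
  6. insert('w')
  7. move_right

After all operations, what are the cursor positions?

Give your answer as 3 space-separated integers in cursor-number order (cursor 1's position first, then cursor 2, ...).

After op 1 (delete): buffer="ifssv" (len 5), cursors c1@1 c2@5, authorship .....
After op 2 (move_right): buffer="ifssv" (len 5), cursors c1@2 c2@5, authorship .....
After op 3 (add_cursor(0)): buffer="ifssv" (len 5), cursors c3@0 c1@2 c2@5, authorship .....
After op 4 (insert('b')): buffer="bifbssvb" (len 8), cursors c3@1 c1@4 c2@8, authorship 3..1...2
After op 5 (insert('x')): buffer="bxifbxssvbx" (len 11), cursors c3@2 c1@6 c2@11, authorship 33..11...22
After op 6 (insert('w')): buffer="bxwifbxwssvbxw" (len 14), cursors c3@3 c1@8 c2@14, authorship 333..111...222
After op 7 (move_right): buffer="bxwifbxwssvbxw" (len 14), cursors c3@4 c1@9 c2@14, authorship 333..111...222

Answer: 9 14 4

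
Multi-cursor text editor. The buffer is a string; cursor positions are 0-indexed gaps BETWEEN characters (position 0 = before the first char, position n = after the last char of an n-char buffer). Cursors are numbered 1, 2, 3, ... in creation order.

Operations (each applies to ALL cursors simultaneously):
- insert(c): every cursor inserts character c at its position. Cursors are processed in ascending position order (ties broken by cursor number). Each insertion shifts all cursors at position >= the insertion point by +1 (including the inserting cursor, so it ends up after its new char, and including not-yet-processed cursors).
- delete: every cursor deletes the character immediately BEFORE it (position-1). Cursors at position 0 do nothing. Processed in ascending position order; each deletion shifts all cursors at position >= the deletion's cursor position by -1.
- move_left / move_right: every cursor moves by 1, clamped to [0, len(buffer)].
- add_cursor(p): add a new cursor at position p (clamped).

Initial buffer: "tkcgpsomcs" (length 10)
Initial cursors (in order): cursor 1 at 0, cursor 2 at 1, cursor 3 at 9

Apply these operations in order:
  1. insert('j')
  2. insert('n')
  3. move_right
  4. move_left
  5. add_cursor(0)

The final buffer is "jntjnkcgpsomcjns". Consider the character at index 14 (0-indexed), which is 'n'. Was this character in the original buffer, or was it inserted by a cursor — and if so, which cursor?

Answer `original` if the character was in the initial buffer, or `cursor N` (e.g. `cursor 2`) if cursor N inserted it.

After op 1 (insert('j')): buffer="jtjkcgpsomcjs" (len 13), cursors c1@1 c2@3 c3@12, authorship 1.2........3.
After op 2 (insert('n')): buffer="jntjnkcgpsomcjns" (len 16), cursors c1@2 c2@5 c3@15, authorship 11.22........33.
After op 3 (move_right): buffer="jntjnkcgpsomcjns" (len 16), cursors c1@3 c2@6 c3@16, authorship 11.22........33.
After op 4 (move_left): buffer="jntjnkcgpsomcjns" (len 16), cursors c1@2 c2@5 c3@15, authorship 11.22........33.
After op 5 (add_cursor(0)): buffer="jntjnkcgpsomcjns" (len 16), cursors c4@0 c1@2 c2@5 c3@15, authorship 11.22........33.
Authorship (.=original, N=cursor N): 1 1 . 2 2 . . . . . . . . 3 3 .
Index 14: author = 3

Answer: cursor 3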